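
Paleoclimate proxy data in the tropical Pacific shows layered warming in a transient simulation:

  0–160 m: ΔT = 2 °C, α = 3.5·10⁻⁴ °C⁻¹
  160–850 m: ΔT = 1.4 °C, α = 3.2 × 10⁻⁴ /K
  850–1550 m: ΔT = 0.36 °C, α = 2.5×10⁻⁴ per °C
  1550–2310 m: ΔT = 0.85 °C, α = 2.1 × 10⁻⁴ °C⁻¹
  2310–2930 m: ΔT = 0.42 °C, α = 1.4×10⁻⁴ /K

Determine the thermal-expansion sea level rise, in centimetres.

about 65.6 cm

2 × 3.5×10⁻⁴ × 160 = 0.11200 m
160–850 m: 690 × 3.2×10⁻⁴ × 1.4 = 0.30912 m
2.5×10⁻⁴ × 0.36 × 700 = 0.06300 m
0.85 × 760 × 2.1×10⁻⁴ = 0.13566 m
2310–2930 m: 620 × 1.4×10⁻⁴ × 0.42 = 0.036456 m
Δh = 0.11200 + 0.30912 + 0.06300 + 0.13566 + 0.036456 = 0.656236 m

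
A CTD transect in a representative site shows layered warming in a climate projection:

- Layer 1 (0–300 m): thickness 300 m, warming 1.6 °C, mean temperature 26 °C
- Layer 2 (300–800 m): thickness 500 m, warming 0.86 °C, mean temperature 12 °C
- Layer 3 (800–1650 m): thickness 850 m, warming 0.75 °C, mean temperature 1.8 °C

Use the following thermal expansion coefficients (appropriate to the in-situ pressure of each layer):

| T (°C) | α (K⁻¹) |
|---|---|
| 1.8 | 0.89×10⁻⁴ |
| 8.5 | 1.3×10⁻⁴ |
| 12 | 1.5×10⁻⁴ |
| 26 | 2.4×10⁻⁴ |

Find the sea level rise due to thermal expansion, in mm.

236 mm

Layer 1 at 26 °C → α = 2.4×10⁻⁴ K⁻¹
Layer 2 at 12 °C → α = 1.5×10⁻⁴ K⁻¹
Layer 3 at 1.8 °C → α = 0.89×10⁻⁴ K⁻¹
300 × 1.6 × 2.4×10⁻⁴ = 0.11520 m
Layer 2: 500 × 0.86 × 1.5×10⁻⁴ = 0.06450 m
850 × 0.75 × 0.89×10⁻⁴ = 0.0567375 m
Δh = 0.11520 + 0.06450 + 0.0567375 = 0.2364375 m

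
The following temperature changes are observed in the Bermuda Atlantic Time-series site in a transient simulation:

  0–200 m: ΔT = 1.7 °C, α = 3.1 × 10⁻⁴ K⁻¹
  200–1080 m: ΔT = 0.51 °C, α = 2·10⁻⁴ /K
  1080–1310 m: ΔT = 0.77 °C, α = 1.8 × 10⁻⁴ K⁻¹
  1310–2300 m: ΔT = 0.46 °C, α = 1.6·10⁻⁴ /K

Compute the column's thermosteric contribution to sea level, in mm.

300 mm of thermosteric rise

0–200 m: 3.1×10⁻⁴ × 1.7 × 200 = 0.10540 m
Layer 2: 0.51 × 2×10⁻⁴ × 880 = 0.08976 m
1080–1310 m: 230 × 1.8×10⁻⁴ × 0.77 = 0.031878 m
0.46 × 990 × 1.6×10⁻⁴ = 0.072864 m
Δh = 0.10540 + 0.08976 + 0.031878 + 0.072864 = 0.299902 m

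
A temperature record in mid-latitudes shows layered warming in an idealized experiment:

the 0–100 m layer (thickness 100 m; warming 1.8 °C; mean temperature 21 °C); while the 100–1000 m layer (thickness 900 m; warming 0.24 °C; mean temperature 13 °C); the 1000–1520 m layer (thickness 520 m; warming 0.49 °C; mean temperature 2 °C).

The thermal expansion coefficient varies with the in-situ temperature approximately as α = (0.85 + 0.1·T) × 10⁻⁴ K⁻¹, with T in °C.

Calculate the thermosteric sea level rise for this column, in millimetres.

126 mm

Layer 1: α = (0.85 + 0.1×21)×10⁻⁴ = 2.95×10⁻⁴ K⁻¹
Layer 2: α = (0.85 + 0.1×13)×10⁻⁴ = 2.15×10⁻⁴ K⁻¹
Layer 3: α = (0.85 + 0.1×2)×10⁻⁴ = 1.05×10⁻⁴ K⁻¹
1.8 × 2.95×10⁻⁴ × 100 = 0.05310 m
0.24 × 900 × 2.15×10⁻⁴ = 0.04644 m
Layer 3: 0.49 × 1.05×10⁻⁴ × 520 = 0.026754 m
Δh = 0.05310 + 0.04644 + 0.026754 = 0.126294 m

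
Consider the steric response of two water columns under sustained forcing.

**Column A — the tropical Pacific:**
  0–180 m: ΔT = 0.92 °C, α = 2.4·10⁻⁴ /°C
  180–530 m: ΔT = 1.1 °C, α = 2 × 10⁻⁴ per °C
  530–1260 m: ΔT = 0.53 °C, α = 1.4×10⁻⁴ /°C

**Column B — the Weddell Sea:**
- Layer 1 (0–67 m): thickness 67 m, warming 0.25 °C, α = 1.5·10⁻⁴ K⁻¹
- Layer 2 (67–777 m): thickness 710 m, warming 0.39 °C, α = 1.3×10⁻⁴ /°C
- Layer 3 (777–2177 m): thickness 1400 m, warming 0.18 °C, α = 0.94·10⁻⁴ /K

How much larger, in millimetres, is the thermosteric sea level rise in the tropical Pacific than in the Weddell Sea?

109 mm larger

A 0.92 × 2.4×10⁻⁴ × 180 = 0.039744 m
A 180–530 m: 2×10⁻⁴ × 350 × 1.1 = 0.07700 m
A Layer 3: 0.53 × 730 × 1.4×10⁻⁴ = 0.054166 m
A total: 0.17091 m
B 0–67 m: 1.5×10⁻⁴ × 67 × 0.25 = 0.0025125 m
B 0.39 × 1.3×10⁻⁴ × 710 = 0.035997 m
B 777–2177 m: 1400 × 0.18 × 0.94×10⁻⁴ = 0.023688 m
B total: 0.0621975 m
Difference: 0.17091 − 0.0621975 = 0.1087125 m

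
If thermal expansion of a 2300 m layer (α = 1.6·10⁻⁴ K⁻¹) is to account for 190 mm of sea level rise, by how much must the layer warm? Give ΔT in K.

ΔT = Δh/(αH) = 0.19 / (1.6×10⁻⁴ × 2300) ≈ 0.5163 K

ΔT ≈ 0.516 K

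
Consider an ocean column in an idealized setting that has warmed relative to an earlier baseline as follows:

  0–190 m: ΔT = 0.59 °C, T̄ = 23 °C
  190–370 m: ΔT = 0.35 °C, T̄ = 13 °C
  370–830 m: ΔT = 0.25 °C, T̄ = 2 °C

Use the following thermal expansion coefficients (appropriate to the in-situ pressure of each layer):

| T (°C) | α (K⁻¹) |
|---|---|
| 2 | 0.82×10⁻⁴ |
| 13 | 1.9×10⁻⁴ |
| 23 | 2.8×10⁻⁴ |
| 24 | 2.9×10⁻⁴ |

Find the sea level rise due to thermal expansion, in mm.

Layer 1 at 23 °C → α = 2.8×10⁻⁴ K⁻¹
Layer 2 at 13 °C → α = 1.9×10⁻⁴ K⁻¹
Layer 3 at 2 °C → α = 0.82×10⁻⁴ K⁻¹
2.8×10⁻⁴ × 0.59 × 190 = 0.031388 m
Layer 2: 1.9×10⁻⁴ × 180 × 0.35 = 0.01197 m
460 × 0.25 × 0.82×10⁻⁴ = 0.00943 m
Δh = 0.031388 + 0.01197 + 0.00943 = 0.052788 m ≈ 53 mm

about 53 mm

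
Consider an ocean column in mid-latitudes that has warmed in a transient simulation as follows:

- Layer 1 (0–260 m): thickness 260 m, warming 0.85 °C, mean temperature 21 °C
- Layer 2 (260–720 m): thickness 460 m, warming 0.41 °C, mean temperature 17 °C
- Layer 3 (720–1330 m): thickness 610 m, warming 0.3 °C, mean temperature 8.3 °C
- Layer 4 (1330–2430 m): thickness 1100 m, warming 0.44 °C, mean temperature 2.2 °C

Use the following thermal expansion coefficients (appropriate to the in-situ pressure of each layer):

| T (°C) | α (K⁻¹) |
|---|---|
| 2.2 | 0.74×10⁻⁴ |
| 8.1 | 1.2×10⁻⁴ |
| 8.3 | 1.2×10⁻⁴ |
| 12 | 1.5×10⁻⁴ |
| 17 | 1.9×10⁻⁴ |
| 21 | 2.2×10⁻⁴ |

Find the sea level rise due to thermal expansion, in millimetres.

Layer 1 at 21 °C → α = 2.2×10⁻⁴ K⁻¹
Layer 2 at 17 °C → α = 1.9×10⁻⁴ K⁻¹
Layer 3 at 8.3 °C → α = 1.2×10⁻⁴ K⁻¹
Layer 4 at 2.2 °C → α = 0.74×10⁻⁴ K⁻¹
260 × 0.85 × 2.2×10⁻⁴ = 0.04862 m
260–720 m: 0.41 × 1.9×10⁻⁴ × 460 = 0.035834 m
720–1330 m: 1.2×10⁻⁴ × 0.3 × 610 = 0.02196 m
1330–2430 m: 0.44 × 1100 × 0.74×10⁻⁴ = 0.035816 m
Δh = 0.04862 + 0.035834 + 0.02196 + 0.035816 = 0.14223 m ≈ 140 mm

Δh = 140 mm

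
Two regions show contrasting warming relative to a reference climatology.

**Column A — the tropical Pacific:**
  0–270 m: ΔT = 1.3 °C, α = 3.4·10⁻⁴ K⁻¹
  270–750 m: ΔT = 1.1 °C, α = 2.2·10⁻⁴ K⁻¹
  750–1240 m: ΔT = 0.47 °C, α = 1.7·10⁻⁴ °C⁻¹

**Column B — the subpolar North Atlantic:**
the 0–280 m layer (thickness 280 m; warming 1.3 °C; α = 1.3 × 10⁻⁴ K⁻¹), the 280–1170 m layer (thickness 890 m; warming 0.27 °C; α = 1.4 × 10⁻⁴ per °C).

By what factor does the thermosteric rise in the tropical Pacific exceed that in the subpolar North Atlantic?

A 270 × 3.4×10⁻⁴ × 1.3 = 0.11934 m
A Layer 2: 2.2×10⁻⁴ × 1.1 × 480 = 0.11616 m
A 750–1240 m: 1.7×10⁻⁴ × 0.47 × 490 = 0.039151 m
A total: 0.274651 m
B Layer 1: 280 × 1.3×10⁻⁴ × 1.3 = 0.04732 m
B Layer 2: 1.4×10⁻⁴ × 0.27 × 890 = 0.033642 m
B total: 0.080962 m
Ratio: 0.274651 / 0.080962 ≈ 3.392

a factor of 3.4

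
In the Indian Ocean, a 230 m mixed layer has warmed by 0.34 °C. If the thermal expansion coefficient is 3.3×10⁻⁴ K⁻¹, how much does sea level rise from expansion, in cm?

2.58 cm of thermosteric rise

Δh = αΔT·H = 3.3×10⁻⁴ × 0.34 × 230 = 0.025806 m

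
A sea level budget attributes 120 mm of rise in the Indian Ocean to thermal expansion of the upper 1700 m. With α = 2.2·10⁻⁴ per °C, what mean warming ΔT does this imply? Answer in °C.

ΔT ≈ 0.321 °C

ΔT = Δh/(αH) = 0.12 / (2.2×10⁻⁴ × 1700) ≈ 0.3209 °C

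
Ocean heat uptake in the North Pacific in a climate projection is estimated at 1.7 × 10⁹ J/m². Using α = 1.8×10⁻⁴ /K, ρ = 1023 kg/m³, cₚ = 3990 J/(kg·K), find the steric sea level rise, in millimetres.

Δh = αQ/(ρcₚ) = 1.8×10⁻⁴ × 1.7×10⁹ / (1023 × 3990) ≈ 0.074967 m

Δh = 75 mm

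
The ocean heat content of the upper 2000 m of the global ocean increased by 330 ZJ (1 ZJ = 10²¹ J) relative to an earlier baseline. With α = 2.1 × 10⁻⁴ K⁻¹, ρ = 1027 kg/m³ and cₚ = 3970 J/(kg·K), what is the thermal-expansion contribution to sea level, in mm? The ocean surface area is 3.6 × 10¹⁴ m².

Per unit area: Q = 330×10²¹ / (3.6×10¹⁴) ≈ 9.167×10⁸ J/m²
Δh = αQ/(ρcₚ) = 2.1×10⁻⁴ × 9.167×10⁸ / (1027 × 3970) ≈ 0.047216 m

47.2 mm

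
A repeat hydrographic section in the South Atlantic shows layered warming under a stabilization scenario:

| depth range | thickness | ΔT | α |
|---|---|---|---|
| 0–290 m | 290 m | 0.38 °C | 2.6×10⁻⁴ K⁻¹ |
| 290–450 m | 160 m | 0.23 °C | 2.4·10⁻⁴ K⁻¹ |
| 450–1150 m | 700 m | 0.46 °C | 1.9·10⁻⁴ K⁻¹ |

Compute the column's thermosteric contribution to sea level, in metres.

0–290 m: 290 × 0.38 × 2.6×10⁻⁴ = 0.028652 m
0.23 × 2.4×10⁻⁴ × 160 = 0.008832 m
450–1150 m: 1.9×10⁻⁴ × 700 × 0.46 = 0.06118 m
Δh = 0.028652 + 0.008832 + 0.06118 = 0.098664 m

Δh = 0.0987 m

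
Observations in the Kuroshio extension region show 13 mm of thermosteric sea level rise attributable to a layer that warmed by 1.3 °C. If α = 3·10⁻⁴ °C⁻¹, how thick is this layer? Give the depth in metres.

about 33.3 m

H = Δh/(αΔT) = 0.013 / (3×10⁻⁴ × 1.3) ≈ 33.33 m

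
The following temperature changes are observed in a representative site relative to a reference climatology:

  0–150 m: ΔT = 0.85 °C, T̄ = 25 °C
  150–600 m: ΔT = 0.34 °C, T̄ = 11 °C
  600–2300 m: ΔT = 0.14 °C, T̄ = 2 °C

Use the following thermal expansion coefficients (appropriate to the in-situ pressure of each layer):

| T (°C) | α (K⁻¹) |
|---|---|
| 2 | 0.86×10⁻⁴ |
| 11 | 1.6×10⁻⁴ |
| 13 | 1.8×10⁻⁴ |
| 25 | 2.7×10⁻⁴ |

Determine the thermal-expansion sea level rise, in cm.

Δh = 7.9 cm

Layer 1 at 25 °C → α = 2.7×10⁻⁴ K⁻¹
Layer 2 at 11 °C → α = 1.6×10⁻⁴ K⁻¹
Layer 3 at 2 °C → α = 0.86×10⁻⁴ K⁻¹
150 × 0.85 × 2.7×10⁻⁴ = 0.034425 m
0.34 × 450 × 1.6×10⁻⁴ = 0.02448 m
600–2300 m: 0.86×10⁻⁴ × 1700 × 0.14 = 0.020468 m
Δh = 0.034425 + 0.02448 + 0.020468 = 0.079373 m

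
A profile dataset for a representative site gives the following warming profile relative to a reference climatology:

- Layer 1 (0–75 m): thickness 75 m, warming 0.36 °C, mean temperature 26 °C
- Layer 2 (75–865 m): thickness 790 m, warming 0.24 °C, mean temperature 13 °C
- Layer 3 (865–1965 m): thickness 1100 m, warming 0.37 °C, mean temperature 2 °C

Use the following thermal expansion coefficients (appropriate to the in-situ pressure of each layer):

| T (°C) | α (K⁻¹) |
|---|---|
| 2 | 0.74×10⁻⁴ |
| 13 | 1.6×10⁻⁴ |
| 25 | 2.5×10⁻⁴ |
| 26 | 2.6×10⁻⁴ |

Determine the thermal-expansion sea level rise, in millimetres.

Layer 1 at 26 °C → α = 2.6×10⁻⁴ K⁻¹
Layer 2 at 13 °C → α = 1.6×10⁻⁴ K⁻¹
Layer 3 at 2 °C → α = 0.74×10⁻⁴ K⁻¹
0.36 × 2.6×10⁻⁴ × 75 = 0.00702 m
Layer 2: 0.24 × 1.6×10⁻⁴ × 790 = 0.030336 m
865–1965 m: 1100 × 0.37 × 0.74×10⁻⁴ = 0.030118 m
Δh = 0.00702 + 0.030336 + 0.030118 = 0.067474 m ≈ 67.5 mm

67.5 mm of thermosteric rise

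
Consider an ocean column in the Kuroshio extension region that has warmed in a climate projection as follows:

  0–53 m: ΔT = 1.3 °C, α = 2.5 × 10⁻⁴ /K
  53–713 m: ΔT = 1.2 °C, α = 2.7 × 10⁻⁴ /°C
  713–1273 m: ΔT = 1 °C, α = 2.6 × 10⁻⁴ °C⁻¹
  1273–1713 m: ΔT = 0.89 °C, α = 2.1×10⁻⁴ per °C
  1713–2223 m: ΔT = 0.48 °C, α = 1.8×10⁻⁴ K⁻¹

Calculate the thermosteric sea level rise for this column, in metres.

Layer 1: 2.5×10⁻⁴ × 53 × 1.3 = 0.017225 m
Layer 2: 2.7×10⁻⁴ × 1.2 × 660 = 0.21384 m
2.6×10⁻⁴ × 1 × 560 = 0.14560 m
Layer 4: 2.1×10⁻⁴ × 0.89 × 440 = 0.082236 m
Layer 5: 510 × 0.48 × 1.8×10⁻⁴ = 0.044064 m
Δh = 0.017225 + 0.21384 + 0.14560 + 0.082236 + 0.044064 = 0.502965 m ≈ 0.503 m

0.503 m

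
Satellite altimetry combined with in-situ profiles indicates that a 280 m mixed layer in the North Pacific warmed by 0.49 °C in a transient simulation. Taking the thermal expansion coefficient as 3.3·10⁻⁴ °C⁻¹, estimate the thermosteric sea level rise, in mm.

Δh = αΔT·H = 3.3×10⁻⁴ × 0.49 × 280 = 0.045276 m

Δh ≈ 45.3 mm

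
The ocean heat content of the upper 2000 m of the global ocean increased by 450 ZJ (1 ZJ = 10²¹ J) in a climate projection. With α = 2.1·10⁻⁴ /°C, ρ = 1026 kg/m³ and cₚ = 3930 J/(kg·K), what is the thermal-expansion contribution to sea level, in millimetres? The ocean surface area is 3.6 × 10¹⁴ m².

Per unit area: Q = 450×10²¹ / (3.6×10¹⁴) = 1.25×10⁹ J/m²
Δh = αQ/(ρcₚ) = 2.1×10⁻⁴ × 1.25×10⁹ / (1026 × 3930) ≈ 0.065101 m

65 mm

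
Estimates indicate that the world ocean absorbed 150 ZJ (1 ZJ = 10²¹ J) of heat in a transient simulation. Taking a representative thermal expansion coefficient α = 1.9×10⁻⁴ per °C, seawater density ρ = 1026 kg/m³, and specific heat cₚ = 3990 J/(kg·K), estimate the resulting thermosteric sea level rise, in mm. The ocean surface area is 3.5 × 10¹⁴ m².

Per unit area: Q = 150×10²¹ / (3.5×10¹⁴) ≈ 4.286×10⁸ J/m²
Δh = αQ/(ρcₚ) = 1.9×10⁻⁴ × 4.286×10⁸ / (1026 × 3990) ≈ 0.019892 m

Δh ≈ 19.9 mm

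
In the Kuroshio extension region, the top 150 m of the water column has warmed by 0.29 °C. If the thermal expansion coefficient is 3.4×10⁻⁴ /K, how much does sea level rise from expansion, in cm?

Δh = αΔT·H = 3.4×10⁻⁴ × 0.29 × 150 = 0.01479 m

1.5 cm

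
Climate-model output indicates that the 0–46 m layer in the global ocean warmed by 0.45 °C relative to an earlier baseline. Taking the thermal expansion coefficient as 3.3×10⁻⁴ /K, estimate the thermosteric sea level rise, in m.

Δh = αΔT·H = 3.3×10⁻⁴ × 0.45 × 46 = 0.006831 m

0.00683 m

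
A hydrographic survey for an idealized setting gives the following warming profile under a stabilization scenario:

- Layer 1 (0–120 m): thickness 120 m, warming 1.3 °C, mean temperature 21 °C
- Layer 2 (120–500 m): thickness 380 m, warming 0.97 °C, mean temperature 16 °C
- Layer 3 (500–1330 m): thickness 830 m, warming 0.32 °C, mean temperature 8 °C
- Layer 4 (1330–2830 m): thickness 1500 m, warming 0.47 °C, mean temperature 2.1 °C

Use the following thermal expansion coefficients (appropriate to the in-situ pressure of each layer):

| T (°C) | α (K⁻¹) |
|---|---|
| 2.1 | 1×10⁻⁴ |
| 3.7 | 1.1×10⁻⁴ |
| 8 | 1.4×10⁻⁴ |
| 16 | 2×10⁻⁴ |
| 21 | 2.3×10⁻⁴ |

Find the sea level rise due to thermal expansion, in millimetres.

Layer 1 at 21 °C → α = 2.3×10⁻⁴ K⁻¹
Layer 2 at 16 °C → α = 2×10⁻⁴ K⁻¹
Layer 3 at 8 °C → α = 1.4×10⁻⁴ K⁻¹
Layer 4 at 2.1 °C → α = 1×10⁻⁴ K⁻¹
2.3×10⁻⁴ × 1.3 × 120 = 0.03588 m
2×10⁻⁴ × 380 × 0.97 = 0.07372 m
0.32 × 830 × 1.4×10⁻⁴ = 0.037184 m
1330–2830 m: 0.47 × 1500 × 1×10⁻⁴ = 0.07050 m
Δh = 0.03588 + 0.07372 + 0.037184 + 0.07050 = 0.217284 m

Δh ≈ 220 mm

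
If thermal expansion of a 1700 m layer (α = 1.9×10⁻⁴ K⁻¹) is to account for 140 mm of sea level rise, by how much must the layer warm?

ΔT ≈ 0.433 K

ΔT = Δh/(αH) = 0.14 / (1.9×10⁻⁴ × 1700) ≈ 0.4334 K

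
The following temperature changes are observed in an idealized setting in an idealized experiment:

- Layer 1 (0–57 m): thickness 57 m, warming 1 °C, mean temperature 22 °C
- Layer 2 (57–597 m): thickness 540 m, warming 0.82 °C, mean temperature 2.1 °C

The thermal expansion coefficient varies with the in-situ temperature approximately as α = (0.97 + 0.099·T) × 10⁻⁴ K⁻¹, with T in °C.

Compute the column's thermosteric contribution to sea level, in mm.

Layer 1: α = (0.97 + 0.099×22)×10⁻⁴ = 3.148×10⁻⁴ K⁻¹
Layer 2: α = (0.97 + 0.099×2.1)×10⁻⁴ = 1.1779×10⁻⁴ K⁻¹
1 × 3.148×10⁻⁴ × 57 = 0.0179436 m
540 × 0.82 × 1.1779×10⁻⁴ = 0.052157412 m
Δh = 0.0179436 + 0.052157412 = 0.070101012 m ≈ 70.1 mm

70.1 mm of thermosteric rise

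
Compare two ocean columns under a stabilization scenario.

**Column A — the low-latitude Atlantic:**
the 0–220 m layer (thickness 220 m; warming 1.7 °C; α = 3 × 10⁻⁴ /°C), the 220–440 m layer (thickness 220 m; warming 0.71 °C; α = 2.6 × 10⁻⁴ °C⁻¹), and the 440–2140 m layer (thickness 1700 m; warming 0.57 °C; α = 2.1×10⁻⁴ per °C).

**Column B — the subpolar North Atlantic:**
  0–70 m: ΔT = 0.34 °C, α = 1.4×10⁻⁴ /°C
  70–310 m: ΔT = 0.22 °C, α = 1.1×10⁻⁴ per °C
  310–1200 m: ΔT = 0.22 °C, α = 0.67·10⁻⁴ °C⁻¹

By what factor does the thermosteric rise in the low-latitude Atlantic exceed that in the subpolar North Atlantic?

≈ 16×

A 3×10⁻⁴ × 220 × 1.7 = 0.11220 m
A 220 × 0.71 × 2.6×10⁻⁴ = 0.040612 m
A Layer 3: 2.1×10⁻⁴ × 0.57 × 1700 = 0.20349 m
A total: 0.356302 m
B 0–70 m: 1.4×10⁻⁴ × 0.34 × 70 = 0.003332 m
B 0.22 × 1.1×10⁻⁴ × 240 = 0.005808 m
B 310–1200 m: 0.67×10⁻⁴ × 0.22 × 890 = 0.0131186 m
B total: 0.0222586 m
Ratio: 0.356302 / 0.0222586 ≈ 16.01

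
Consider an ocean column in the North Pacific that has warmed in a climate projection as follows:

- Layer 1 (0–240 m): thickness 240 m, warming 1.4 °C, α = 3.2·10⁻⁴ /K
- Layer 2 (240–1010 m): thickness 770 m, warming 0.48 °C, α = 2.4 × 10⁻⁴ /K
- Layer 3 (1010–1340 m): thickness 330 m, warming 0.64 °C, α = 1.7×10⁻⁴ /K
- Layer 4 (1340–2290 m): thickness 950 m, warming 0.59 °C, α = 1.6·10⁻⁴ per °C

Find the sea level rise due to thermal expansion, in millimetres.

3.2×10⁻⁴ × 240 × 1.4 = 0.10752 m
240–1010 m: 2.4×10⁻⁴ × 0.48 × 770 = 0.088704 m
330 × 1.7×10⁻⁴ × 0.64 = 0.035904 m
0.59 × 950 × 1.6×10⁻⁴ = 0.08968 m
Δh = 0.10752 + 0.088704 + 0.035904 + 0.08968 = 0.321808 m

Δh = 322 mm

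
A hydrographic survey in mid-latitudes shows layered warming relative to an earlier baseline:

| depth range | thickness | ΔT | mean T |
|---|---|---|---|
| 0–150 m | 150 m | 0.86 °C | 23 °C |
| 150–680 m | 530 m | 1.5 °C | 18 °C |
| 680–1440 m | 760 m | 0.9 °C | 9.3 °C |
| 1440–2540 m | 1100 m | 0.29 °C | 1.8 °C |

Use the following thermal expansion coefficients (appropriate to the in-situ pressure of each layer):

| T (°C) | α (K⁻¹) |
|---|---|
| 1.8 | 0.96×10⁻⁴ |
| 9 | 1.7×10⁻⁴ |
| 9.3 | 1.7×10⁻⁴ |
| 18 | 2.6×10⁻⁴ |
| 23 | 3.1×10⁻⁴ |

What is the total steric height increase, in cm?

39.4 cm

Layer 1 at 23 °C → α = 3.1×10⁻⁴ K⁻¹
Layer 2 at 18 °C → α = 2.6×10⁻⁴ K⁻¹
Layer 3 at 9.3 °C → α = 1.7×10⁻⁴ K⁻¹
Layer 4 at 1.8 °C → α = 0.96×10⁻⁴ K⁻¹
Layer 1: 150 × 0.86 × 3.1×10⁻⁴ = 0.03999 m
150–680 m: 2.6×10⁻⁴ × 530 × 1.5 = 0.20670 m
Layer 3: 0.9 × 760 × 1.7×10⁻⁴ = 0.11628 m
Layer 4: 0.96×10⁻⁴ × 0.29 × 1100 = 0.030624 m
Δh = 0.03999 + 0.20670 + 0.11628 + 0.030624 = 0.393594 m ≈ 39.4 cm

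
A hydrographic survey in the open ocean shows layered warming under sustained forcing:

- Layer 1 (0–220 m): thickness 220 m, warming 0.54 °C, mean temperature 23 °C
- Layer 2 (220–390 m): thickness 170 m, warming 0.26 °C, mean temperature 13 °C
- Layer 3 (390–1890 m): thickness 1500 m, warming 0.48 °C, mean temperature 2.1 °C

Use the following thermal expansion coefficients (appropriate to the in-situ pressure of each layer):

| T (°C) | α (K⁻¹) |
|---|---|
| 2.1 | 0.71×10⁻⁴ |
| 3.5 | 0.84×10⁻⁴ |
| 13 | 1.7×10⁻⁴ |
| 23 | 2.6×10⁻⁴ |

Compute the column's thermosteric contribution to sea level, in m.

0.0895 m

Layer 1 at 23 °C → α = 2.6×10⁻⁴ K⁻¹
Layer 2 at 13 °C → α = 1.7×10⁻⁴ K⁻¹
Layer 3 at 2.1 °C → α = 0.71×10⁻⁴ K⁻¹
2.6×10⁻⁴ × 220 × 0.54 = 0.030888 m
Layer 2: 170 × 0.26 × 1.7×10⁻⁴ = 0.007514 m
390–1890 m: 0.71×10⁻⁴ × 0.48 × 1500 = 0.05112 m
Δh = 0.030888 + 0.007514 + 0.05112 = 0.089522 m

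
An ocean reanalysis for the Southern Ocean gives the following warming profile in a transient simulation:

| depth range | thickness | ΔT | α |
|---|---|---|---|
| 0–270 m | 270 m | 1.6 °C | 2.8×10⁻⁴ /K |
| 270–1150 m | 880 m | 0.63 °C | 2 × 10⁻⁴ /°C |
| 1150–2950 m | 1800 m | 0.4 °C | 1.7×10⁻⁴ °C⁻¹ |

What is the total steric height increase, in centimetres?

Layer 1: 270 × 1.6 × 2.8×10⁻⁴ = 0.12096 m
Layer 2: 2×10⁻⁴ × 880 × 0.63 = 0.11088 m
1150–2950 m: 1800 × 1.7×10⁻⁴ × 0.4 = 0.12240 m
Δh = 0.12096 + 0.11088 + 0.12240 = 0.35424 m

35 cm of thermosteric rise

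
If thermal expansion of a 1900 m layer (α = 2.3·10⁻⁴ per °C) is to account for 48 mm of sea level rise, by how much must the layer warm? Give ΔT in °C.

ΔT = Δh/(αH) = 0.048 / (2.3×10⁻⁴ × 1900) ≈ 0.1098 °C

0.110 °C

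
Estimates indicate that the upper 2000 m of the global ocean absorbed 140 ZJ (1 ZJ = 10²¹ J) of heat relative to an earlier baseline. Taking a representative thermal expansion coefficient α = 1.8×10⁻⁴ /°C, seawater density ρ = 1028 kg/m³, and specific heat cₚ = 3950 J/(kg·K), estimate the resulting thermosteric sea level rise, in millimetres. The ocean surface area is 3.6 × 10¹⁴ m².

Per unit area: Q = 140×10²¹ / (3.6×10¹⁴) ≈ 3.889×10⁸ J/m²
Δh = αQ/(ρcₚ) = 1.8×10⁻⁴ × 3.889×10⁸ / (1028 × 3950) ≈ 0.017239 m

about 17.2 mm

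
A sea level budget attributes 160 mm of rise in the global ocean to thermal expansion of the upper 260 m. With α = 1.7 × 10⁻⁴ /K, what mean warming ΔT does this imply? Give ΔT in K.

ΔT = Δh/(αH) = 0.16 / (1.7×10⁻⁴ × 260) ≈ 3.620 K

ΔT ≈ 3.6 K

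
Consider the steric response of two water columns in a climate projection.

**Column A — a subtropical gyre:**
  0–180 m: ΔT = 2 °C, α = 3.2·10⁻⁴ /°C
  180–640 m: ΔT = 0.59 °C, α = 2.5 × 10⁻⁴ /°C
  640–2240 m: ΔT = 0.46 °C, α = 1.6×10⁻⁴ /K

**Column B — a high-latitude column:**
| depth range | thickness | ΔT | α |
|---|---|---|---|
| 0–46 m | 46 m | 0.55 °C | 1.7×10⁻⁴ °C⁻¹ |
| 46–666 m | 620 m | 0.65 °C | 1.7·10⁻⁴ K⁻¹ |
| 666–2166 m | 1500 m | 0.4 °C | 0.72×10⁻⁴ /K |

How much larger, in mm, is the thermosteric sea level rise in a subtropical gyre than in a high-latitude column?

Δh_A − Δh_B ≈ 180 mm

A Layer 1: 2 × 3.2×10⁻⁴ × 180 = 0.11520 m
A 180–640 m: 0.59 × 2.5×10⁻⁴ × 460 = 0.06785 m
A 1.6×10⁻⁴ × 0.46 × 1600 = 0.11776 m
A total: 0.30081 m
B 0–46 m: 46 × 0.55 × 1.7×10⁻⁴ = 0.004301 m
B 46–666 m: 620 × 0.65 × 1.7×10⁻⁴ = 0.06851 m
B 666–2166 m: 0.72×10⁻⁴ × 1500 × 0.4 = 0.04320 m
B total: 0.116011 m
Difference: 0.30081 − 0.116011 = 0.184799 m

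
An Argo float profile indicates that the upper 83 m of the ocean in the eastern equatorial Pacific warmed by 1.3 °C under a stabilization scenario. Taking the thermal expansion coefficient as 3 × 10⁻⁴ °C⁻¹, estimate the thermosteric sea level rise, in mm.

Δh = αΔT·H = 3×10⁻⁴ × 1.3 × 83 = 0.03237 m

Δh = 32.4 mm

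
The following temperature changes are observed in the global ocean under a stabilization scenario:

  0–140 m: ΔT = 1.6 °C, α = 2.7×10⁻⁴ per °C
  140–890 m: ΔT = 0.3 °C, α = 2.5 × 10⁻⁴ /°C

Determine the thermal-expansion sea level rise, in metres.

140 × 1.6 × 2.7×10⁻⁴ = 0.06048 m
Layer 2: 0.3 × 750 × 2.5×10⁻⁴ = 0.05625 m
Δh = 0.06048 + 0.05625 = 0.11673 m ≈ 0.117 m

about 0.117 m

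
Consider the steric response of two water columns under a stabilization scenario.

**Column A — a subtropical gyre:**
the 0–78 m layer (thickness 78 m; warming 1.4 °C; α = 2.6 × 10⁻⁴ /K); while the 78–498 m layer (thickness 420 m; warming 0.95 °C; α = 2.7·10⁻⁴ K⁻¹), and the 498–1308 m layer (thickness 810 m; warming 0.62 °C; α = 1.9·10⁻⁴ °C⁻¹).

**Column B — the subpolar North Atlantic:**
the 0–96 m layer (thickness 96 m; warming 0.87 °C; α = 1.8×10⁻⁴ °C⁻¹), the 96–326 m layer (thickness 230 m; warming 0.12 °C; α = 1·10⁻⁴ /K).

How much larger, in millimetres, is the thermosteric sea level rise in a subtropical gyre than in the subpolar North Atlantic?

A Layer 1: 78 × 2.6×10⁻⁴ × 1.4 = 0.028392 m
A 2.7×10⁻⁴ × 420 × 0.95 = 0.10773 m
A 810 × 0.62 × 1.9×10⁻⁴ = 0.095418 m
A total: 0.23154 m
B 0–96 m: 0.87 × 96 × 1.8×10⁻⁴ = 0.0150336 m
B 0.12 × 1×10⁻⁴ × 230 = 0.00276 m
B total: 0.0177936 m
Difference: 0.23154 − 0.0177936 = 0.2137464 m

Δh_A − Δh_B ≈ 214 mm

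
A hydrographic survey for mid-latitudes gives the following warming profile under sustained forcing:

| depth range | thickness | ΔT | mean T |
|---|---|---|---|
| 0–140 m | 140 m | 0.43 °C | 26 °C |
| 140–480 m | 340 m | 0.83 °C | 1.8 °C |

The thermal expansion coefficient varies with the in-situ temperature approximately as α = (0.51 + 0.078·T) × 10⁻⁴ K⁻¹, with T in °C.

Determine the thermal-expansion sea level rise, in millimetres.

Δh ≈ 33.6 mm

Layer 1: α = (0.51 + 0.078×26)×10⁻⁴ = 2.538×10⁻⁴ K⁻¹
Layer 2: α = (0.51 + 0.078×1.8)×10⁻⁴ = 0.6504×10⁻⁴ K⁻¹
2.538×10⁻⁴ × 0.43 × 140 = 0.01527876 m
340 × 0.6504×10⁻⁴ × 0.83 = 0.018354288 m
Δh = 0.01527876 + 0.018354288 = 0.033633048 m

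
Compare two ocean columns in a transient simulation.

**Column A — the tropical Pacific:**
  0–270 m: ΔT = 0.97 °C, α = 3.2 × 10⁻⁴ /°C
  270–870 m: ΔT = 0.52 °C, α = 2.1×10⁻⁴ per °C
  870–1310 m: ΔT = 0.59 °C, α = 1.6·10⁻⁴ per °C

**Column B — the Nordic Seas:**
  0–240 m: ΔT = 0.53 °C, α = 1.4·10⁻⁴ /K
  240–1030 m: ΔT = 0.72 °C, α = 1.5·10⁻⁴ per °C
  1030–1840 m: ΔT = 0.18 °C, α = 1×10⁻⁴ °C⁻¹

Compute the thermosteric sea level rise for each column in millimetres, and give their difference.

A: 190 mm; B: 120 mm; difference 73 mm

A 0–270 m: 3.2×10⁻⁴ × 0.97 × 270 = 0.083808 m
A 2.1×10⁻⁴ × 0.52 × 600 = 0.06552 m
A Layer 3: 0.59 × 1.6×10⁻⁴ × 440 = 0.041536 m
A total: 0.190864 m
B 0–240 m: 0.53 × 240 × 1.4×10⁻⁴ = 0.017808 m
B Layer 2: 1.5×10⁻⁴ × 0.72 × 790 = 0.08532 m
B 810 × 1×10⁻⁴ × 0.18 = 0.01458 m
B total: 0.117708 m
Difference: 0.190864 − 0.117708 = 0.073156 m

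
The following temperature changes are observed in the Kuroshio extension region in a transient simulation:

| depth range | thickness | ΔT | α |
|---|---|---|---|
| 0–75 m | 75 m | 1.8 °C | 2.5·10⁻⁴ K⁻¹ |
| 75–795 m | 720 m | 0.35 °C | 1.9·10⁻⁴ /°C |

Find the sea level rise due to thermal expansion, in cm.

8.16 cm of thermosteric rise

0–75 m: 1.8 × 75 × 2.5×10⁻⁴ = 0.03375 m
0.35 × 1.9×10⁻⁴ × 720 = 0.04788 m
Δh = 0.03375 + 0.04788 = 0.08163 m ≈ 8.16 cm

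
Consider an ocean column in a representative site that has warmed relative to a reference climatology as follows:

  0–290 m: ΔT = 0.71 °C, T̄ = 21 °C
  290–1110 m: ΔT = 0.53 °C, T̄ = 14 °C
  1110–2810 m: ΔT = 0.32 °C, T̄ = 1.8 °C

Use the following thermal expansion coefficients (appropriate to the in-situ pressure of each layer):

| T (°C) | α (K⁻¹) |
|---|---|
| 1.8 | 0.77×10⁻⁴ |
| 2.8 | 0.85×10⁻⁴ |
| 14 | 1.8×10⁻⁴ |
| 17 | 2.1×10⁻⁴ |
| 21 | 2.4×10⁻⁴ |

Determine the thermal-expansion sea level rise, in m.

about 0.17 m

Layer 1 at 21 °C → α = 2.4×10⁻⁴ K⁻¹
Layer 2 at 14 °C → α = 1.8×10⁻⁴ K⁻¹
Layer 3 at 1.8 °C → α = 0.77×10⁻⁴ K⁻¹
290 × 2.4×10⁻⁴ × 0.71 = 0.049416 m
290–1110 m: 820 × 0.53 × 1.8×10⁻⁴ = 0.078228 m
1700 × 0.77×10⁻⁴ × 0.32 = 0.041888 m
Δh = 0.049416 + 0.078228 + 0.041888 = 0.169532 m ≈ 0.17 m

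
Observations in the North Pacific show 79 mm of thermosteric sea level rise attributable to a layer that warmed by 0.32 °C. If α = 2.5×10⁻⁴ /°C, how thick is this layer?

about 988 m

H = Δh/(αΔT) = 0.079 / (2.5×10⁻⁴ × 0.32) = 987.5 m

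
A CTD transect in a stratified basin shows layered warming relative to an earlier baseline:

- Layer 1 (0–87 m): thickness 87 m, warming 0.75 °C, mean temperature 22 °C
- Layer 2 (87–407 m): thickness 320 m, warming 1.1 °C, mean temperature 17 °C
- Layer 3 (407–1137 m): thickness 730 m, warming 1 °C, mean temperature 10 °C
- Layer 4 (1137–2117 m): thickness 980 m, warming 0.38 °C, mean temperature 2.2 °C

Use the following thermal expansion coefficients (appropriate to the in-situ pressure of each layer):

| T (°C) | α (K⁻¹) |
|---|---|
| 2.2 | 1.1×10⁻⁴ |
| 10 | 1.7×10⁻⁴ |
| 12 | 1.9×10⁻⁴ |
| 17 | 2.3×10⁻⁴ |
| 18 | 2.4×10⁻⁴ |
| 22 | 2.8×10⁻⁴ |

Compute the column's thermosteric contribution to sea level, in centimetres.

Δh = 26.4 cm

Layer 1 at 22 °C → α = 2.8×10⁻⁴ K⁻¹
Layer 2 at 17 °C → α = 2.3×10⁻⁴ K⁻¹
Layer 3 at 10 °C → α = 1.7×10⁻⁴ K⁻¹
Layer 4 at 2.2 °C → α = 1.1×10⁻⁴ K⁻¹
Layer 1: 2.8×10⁻⁴ × 0.75 × 87 = 0.01827 m
320 × 1.1 × 2.3×10⁻⁴ = 0.08096 m
Layer 3: 1.7×10⁻⁴ × 1 × 730 = 0.12410 m
980 × 0.38 × 1.1×10⁻⁴ = 0.040964 m
Δh = 0.01827 + 0.08096 + 0.12410 + 0.040964 = 0.264294 m ≈ 26.4 cm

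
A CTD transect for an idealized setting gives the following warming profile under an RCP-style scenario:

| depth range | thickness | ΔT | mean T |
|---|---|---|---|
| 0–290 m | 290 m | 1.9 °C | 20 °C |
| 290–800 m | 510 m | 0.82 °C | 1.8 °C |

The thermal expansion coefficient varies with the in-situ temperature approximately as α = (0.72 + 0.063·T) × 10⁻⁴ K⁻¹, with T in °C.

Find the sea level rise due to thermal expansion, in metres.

Layer 1: α = (0.72 + 0.063×20)×10⁻⁴ = 1.98×10⁻⁴ K⁻¹
Layer 2: α = (0.72 + 0.063×1.8)×10⁻⁴ = 0.8334×10⁻⁴ K⁻¹
0–290 m: 290 × 1.9 × 1.98×10⁻⁴ = 0.109098 m
Layer 2: 510 × 0.8334×10⁻⁴ × 0.82 = 0.034852788 m
Δh = 0.109098 + 0.034852788 = 0.143950788 m

0.144 m of thermosteric rise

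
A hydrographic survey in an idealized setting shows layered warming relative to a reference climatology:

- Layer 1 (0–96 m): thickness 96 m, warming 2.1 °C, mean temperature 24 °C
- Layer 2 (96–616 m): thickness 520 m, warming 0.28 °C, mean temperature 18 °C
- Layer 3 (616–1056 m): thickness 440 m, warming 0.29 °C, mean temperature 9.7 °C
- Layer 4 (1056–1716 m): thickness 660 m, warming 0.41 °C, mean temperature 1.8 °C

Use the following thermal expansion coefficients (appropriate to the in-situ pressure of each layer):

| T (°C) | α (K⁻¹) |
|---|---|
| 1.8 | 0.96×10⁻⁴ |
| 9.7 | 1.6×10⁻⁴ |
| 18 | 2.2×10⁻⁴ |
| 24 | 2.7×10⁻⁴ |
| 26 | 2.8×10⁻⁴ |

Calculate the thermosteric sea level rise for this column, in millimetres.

about 130 mm

Layer 1 at 24 °C → α = 2.7×10⁻⁴ K⁻¹
Layer 2 at 18 °C → α = 2.2×10⁻⁴ K⁻¹
Layer 3 at 9.7 °C → α = 1.6×10⁻⁴ K⁻¹
Layer 4 at 1.8 °C → α = 0.96×10⁻⁴ K⁻¹
Layer 1: 2.7×10⁻⁴ × 96 × 2.1 = 0.054432 m
520 × 0.28 × 2.2×10⁻⁴ = 0.032032 m
Layer 3: 1.6×10⁻⁴ × 0.29 × 440 = 0.020416 m
1056–1716 m: 660 × 0.41 × 0.96×10⁻⁴ = 0.0259776 m
Δh = 0.054432 + 0.032032 + 0.020416 + 0.0259776 = 0.1328576 m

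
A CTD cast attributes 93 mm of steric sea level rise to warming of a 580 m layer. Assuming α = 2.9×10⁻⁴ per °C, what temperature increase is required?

ΔT ≈ 0.553 K

ΔT = Δh/(αH) = 0.093 / (2.9×10⁻⁴ × 580) ≈ 0.5529 K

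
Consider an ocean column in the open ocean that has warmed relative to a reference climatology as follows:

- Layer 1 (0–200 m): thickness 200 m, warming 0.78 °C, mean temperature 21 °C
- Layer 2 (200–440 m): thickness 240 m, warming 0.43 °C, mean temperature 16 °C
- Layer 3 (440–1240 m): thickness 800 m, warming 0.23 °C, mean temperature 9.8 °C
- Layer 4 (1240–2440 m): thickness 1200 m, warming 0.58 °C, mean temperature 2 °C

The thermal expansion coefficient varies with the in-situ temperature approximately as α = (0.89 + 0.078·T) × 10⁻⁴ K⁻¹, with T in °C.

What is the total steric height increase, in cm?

Layer 1: α = (0.89 + 0.078×21)×10⁻⁴ = 2.528×10⁻⁴ K⁻¹
Layer 2: α = (0.89 + 0.078×16)×10⁻⁴ = 2.138×10⁻⁴ K⁻¹
Layer 3: α = (0.89 + 0.078×9.8)×10⁻⁴ = 1.6544×10⁻⁴ K⁻¹
Layer 4: α = (0.89 + 0.078×2)×10⁻⁴ = 1.046×10⁻⁴ K⁻¹
Layer 1: 2.528×10⁻⁴ × 0.78 × 200 = 0.0394368 m
200–440 m: 240 × 0.43 × 2.138×10⁻⁴ = 0.02206416 m
440–1240 m: 1.6544×10⁻⁴ × 800 × 0.23 = 0.03044096 m
1.046×10⁻⁴ × 0.58 × 1200 = 0.0728016 m
Δh = 0.0394368 + 0.02206416 + 0.03044096 + 0.0728016 = 0.16474352 m ≈ 16.5 cm

about 16.5 cm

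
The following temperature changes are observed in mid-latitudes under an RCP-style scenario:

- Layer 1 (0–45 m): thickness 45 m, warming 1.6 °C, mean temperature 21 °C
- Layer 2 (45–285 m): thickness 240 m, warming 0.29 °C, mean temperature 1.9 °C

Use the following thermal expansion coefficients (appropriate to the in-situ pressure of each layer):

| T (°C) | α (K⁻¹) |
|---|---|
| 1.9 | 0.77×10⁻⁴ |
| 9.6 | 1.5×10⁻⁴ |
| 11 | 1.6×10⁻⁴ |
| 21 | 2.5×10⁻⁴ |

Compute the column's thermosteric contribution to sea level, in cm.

Δh ≈ 2.34 cm

Layer 1 at 21 °C → α = 2.5×10⁻⁴ K⁻¹
Layer 2 at 1.9 °C → α = 0.77×10⁻⁴ K⁻¹
Layer 1: 2.5×10⁻⁴ × 45 × 1.6 = 0.01800 m
0.77×10⁻⁴ × 0.29 × 240 = 0.0053592 m
Δh = 0.01800 + 0.0053592 = 0.0233592 m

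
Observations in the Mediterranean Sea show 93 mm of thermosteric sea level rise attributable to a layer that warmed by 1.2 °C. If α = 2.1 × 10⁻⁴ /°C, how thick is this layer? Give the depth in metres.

H = Δh/(αΔT) = 0.093 / (2.1×10⁻⁴ × 1.2) ≈ 369.0 m

H ≈ 369 m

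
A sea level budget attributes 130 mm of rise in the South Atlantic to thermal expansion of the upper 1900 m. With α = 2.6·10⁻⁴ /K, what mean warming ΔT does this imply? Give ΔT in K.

ΔT = Δh/(αH) = 0.13 / (2.6×10⁻⁴ × 1900) ≈ 0.2632 K

about 0.263 K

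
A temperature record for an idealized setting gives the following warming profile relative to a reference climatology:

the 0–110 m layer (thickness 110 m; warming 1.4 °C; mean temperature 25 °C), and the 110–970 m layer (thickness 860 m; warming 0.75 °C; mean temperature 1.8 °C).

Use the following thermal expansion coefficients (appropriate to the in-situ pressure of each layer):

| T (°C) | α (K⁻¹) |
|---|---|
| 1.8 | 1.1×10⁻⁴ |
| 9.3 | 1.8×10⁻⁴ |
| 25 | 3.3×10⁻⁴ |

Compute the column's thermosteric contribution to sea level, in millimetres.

Layer 1 at 25 °C → α = 3.3×10⁻⁴ K⁻¹
Layer 2 at 1.8 °C → α = 1.1×10⁻⁴ K⁻¹
Layer 1: 110 × 3.3×10⁻⁴ × 1.4 = 0.05082 m
Layer 2: 0.75 × 1.1×10⁻⁴ × 860 = 0.07095 m
Δh = 0.05082 + 0.07095 = 0.12177 m

Δh = 122 mm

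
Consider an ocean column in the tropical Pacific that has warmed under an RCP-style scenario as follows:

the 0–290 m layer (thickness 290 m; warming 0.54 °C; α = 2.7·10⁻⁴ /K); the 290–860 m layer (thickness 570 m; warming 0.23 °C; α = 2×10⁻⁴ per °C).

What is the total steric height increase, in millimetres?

2.7×10⁻⁴ × 290 × 0.54 = 0.042282 m
0.23 × 2×10⁻⁴ × 570 = 0.02622 m
Δh = 0.042282 + 0.02622 = 0.068502 m

Δh ≈ 68.5 mm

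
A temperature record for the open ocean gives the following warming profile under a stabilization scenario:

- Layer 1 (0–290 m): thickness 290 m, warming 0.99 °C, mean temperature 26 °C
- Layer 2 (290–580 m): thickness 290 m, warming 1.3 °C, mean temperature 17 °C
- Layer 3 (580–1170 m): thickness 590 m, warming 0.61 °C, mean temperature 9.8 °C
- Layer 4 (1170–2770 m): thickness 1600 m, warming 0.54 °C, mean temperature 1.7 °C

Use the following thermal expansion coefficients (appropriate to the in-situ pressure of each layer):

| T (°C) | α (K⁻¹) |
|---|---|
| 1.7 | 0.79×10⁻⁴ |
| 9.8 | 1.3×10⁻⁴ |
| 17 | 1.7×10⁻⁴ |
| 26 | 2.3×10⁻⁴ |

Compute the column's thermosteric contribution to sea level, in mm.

Layer 1 at 26 °C → α = 2.3×10⁻⁴ K⁻¹
Layer 2 at 17 °C → α = 1.7×10⁻⁴ K⁻¹
Layer 3 at 9.8 °C → α = 1.3×10⁻⁴ K⁻¹
Layer 4 at 1.7 °C → α = 0.79×10⁻⁴ K⁻¹
Layer 1: 0.99 × 2.3×10⁻⁴ × 290 = 0.066033 m
290–580 m: 1.3 × 1.7×10⁻⁴ × 290 = 0.06409 m
Layer 3: 590 × 1.3×10⁻⁴ × 0.61 = 0.046787 m
Layer 4: 1600 × 0.79×10⁻⁴ × 0.54 = 0.068256 m
Δh = 0.066033 + 0.06409 + 0.046787 + 0.068256 = 0.245166 m

Δh = 245 mm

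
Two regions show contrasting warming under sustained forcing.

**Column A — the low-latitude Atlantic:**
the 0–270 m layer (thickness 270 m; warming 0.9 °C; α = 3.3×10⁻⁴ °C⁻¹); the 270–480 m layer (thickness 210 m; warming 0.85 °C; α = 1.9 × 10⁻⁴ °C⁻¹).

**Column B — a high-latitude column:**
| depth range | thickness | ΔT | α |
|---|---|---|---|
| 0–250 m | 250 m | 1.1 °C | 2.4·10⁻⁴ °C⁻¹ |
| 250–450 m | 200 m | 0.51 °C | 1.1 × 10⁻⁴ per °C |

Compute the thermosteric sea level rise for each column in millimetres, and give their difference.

A 0–270 m: 0.9 × 270 × 3.3×10⁻⁴ = 0.08019 m
A 210 × 0.85 × 1.9×10⁻⁴ = 0.033915 m
A total: 0.114105 m
B 2.4×10⁻⁴ × 1.1 × 250 = 0.06600 m
B Layer 2: 1.1×10⁻⁴ × 200 × 0.51 = 0.01122 m
B total: 0.07722 m
Difference: 0.114105 − 0.07722 = 0.036885 m

A: 114 mm; B: 77.2 mm; difference 36.9 mm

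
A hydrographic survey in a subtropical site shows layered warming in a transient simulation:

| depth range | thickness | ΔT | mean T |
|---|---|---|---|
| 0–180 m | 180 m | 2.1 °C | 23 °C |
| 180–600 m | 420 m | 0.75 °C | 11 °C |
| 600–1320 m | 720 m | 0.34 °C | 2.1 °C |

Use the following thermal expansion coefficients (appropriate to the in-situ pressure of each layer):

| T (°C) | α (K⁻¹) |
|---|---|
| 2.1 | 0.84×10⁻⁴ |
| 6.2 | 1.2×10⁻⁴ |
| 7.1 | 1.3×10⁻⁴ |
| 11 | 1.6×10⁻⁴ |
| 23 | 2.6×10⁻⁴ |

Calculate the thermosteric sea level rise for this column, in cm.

17 cm of thermosteric rise

Layer 1 at 23 °C → α = 2.6×10⁻⁴ K⁻¹
Layer 2 at 11 °C → α = 1.6×10⁻⁴ K⁻¹
Layer 3 at 2.1 °C → α = 0.84×10⁻⁴ K⁻¹
2.6×10⁻⁴ × 2.1 × 180 = 0.09828 m
180–600 m: 0.75 × 420 × 1.6×10⁻⁴ = 0.05040 m
720 × 0.84×10⁻⁴ × 0.34 = 0.0205632 m
Δh = 0.09828 + 0.05040 + 0.0205632 = 0.1692432 m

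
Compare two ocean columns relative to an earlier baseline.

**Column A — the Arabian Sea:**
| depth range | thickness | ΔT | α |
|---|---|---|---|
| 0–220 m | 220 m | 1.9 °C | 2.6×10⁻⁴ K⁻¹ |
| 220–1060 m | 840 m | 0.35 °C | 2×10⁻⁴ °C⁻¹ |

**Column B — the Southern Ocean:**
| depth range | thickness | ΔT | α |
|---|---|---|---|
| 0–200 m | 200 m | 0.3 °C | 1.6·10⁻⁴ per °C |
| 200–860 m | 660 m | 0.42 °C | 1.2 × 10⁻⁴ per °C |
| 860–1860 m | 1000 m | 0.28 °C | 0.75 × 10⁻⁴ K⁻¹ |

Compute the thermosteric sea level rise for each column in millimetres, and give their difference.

Δh_A ≈ 167 mm, Δh_B ≈ 63.9 mm; difference ≈ 104 mm

A Layer 1: 1.9 × 220 × 2.6×10⁻⁴ = 0.10868 m
A 220–1060 m: 0.35 × 840 × 2×10⁻⁴ = 0.05880 m
A total: 0.16748 m
B 0–200 m: 0.3 × 200 × 1.6×10⁻⁴ = 0.00960 m
B Layer 2: 1.2×10⁻⁴ × 660 × 0.42 = 0.033264 m
B 0.28 × 0.75×10⁻⁴ × 1000 = 0.02100 m
B total: 0.063864 m
Difference: 0.16748 − 0.063864 = 0.103616 m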